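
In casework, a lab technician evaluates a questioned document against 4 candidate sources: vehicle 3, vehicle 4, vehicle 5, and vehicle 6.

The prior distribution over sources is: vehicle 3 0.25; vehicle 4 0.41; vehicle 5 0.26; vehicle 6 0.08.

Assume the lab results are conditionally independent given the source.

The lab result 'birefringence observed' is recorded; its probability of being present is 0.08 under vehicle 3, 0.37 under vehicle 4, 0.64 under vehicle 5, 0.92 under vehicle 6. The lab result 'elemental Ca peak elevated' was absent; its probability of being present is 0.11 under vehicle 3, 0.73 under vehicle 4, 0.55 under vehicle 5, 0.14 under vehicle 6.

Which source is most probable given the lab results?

vehicle 5

By Bayes' rule with conditional independence, the unnormalized weight for each hypothesis is prior × ∏ likelihoods (using 1 − P(present | H) for each absent lab result):
  vehicle 3: 0.25 × 0.08 × (1 − 0.11) = 0.0178
  vehicle 4: 0.41 × 0.37 × (1 − 0.73) = 0.040959
  vehicle 5: 0.26 × 0.64 × (1 − 0.55) = 0.07488
  vehicle 6: 0.08 × 0.92 × (1 − 0.14) = 0.063296
Marginal likelihood of the evidence = 0.19693.
P(vehicle 3 | evidence) ≈ 0.0178 / 0.19693 ≈ 0.090
P(vehicle 4 | evidence) ≈ 0.040959 / 0.19693 ≈ 0.208
P(vehicle 5 | evidence) ≈ 0.07488 / 0.19693 ≈ 0.380
P(vehicle 6 | evidence) ≈ 0.063296 / 0.19693 ≈ 0.321
The largest is 0.380, so vehicle 5 is most probable.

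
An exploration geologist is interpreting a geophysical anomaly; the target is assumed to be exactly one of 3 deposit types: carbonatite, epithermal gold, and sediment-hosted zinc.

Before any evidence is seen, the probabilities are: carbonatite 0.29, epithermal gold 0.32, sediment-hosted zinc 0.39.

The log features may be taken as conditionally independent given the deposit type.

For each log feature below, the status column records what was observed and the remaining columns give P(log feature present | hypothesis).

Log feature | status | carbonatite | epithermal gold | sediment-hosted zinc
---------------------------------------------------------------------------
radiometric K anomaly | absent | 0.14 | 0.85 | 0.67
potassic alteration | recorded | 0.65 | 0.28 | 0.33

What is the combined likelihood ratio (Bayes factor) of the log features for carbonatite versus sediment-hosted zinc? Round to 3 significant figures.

5.13

Take the product of per-log feature likelihoods under each hypothesis (using 1 − P(present | H) for each absent log feature), then divide.
  carbonatite: (1 − 0.14) × 0.65 = 0.559
  sediment-hosted zinc: (1 − 0.67) × 0.33 = 0.1089
Bayes factor = 0.559 / 0.1089 ≈ 5.13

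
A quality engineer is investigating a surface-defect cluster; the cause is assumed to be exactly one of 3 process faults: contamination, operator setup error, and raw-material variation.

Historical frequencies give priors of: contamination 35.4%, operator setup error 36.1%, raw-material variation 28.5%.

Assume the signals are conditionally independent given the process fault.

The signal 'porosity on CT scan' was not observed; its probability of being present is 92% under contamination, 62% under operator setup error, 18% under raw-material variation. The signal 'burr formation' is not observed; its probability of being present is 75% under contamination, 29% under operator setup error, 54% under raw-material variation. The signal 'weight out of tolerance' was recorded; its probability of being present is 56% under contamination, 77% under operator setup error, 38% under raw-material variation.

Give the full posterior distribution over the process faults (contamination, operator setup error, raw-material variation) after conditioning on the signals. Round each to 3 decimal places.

For each hypothesis, the unnormalized posterior weight is prior × product of the signal likelihoods (using 1 − P(present | H) for each absent signal):
  contamination: 0.354 × (1 − 0.92) × (1 − 0.75) × 0.56 = 0.0039648
  operator setup error: 0.361 × (1 − 0.62) × (1 − 0.29) × 0.77 = 0.074996
  raw-material variation: 0.285 × (1 − 0.18) × (1 − 0.54) × 0.38 = 0.040851
Marginal likelihood of the evidence = 0.11981.
P(contamination | evidence) = 0.0039648 / 0.11981 ≈ 0.033
P(operator setup error | evidence) = 0.074996 / 0.11981 ≈ 0.626
P(raw-material variation | evidence) = 0.040851 / 0.11981 ≈ 0.341

0.033, 0.626, 0.341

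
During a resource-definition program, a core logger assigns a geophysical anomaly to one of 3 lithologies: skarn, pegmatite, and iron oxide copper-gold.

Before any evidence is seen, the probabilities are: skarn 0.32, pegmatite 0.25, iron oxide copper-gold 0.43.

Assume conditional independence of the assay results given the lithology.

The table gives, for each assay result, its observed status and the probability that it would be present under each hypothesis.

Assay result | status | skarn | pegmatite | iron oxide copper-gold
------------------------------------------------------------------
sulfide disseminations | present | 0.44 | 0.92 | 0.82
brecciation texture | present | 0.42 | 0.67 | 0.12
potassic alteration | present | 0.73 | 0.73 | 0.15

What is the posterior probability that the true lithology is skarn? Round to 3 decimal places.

0.266

By Bayes' rule with conditional independence, the unnormalized weight for each hypothesis is prior × ∏ likelihoods:
  skarn: 0.32 × 0.44 × 0.42 × 0.73 = 0.043169
  pegmatite: 0.25 × 0.92 × 0.67 × 0.73 = 0.11249
  iron oxide copper-gold: 0.43 × 0.82 × 0.12 × 0.15 = 0.0063468
Normalizing constant Z = 0.043169 + 0.11249 + 0.0063468 = 0.16201.
P(skarn | evidence) = 0.043169 / 0.16201 ≈ 0.266.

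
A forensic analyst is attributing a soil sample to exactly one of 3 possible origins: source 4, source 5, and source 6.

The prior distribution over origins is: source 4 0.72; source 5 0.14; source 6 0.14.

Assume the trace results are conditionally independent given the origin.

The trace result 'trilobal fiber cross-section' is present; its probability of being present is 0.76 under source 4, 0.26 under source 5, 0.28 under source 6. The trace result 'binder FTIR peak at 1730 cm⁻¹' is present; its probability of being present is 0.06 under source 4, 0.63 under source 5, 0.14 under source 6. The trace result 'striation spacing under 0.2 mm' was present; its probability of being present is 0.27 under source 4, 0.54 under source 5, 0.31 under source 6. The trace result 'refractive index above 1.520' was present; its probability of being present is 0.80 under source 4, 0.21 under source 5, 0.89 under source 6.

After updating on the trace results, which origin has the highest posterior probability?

Multiply each prior by the joint likelihood of the trace result pattern:
  source 4: 0.72 × 0.76 × 0.06 × 0.27 × 0.80 = 0.0070917
  source 5: 0.14 × 0.26 × 0.63 × 0.54 × 0.21 = 0.0026005
  source 6: 0.14 × 0.28 × 0.14 × 0.31 × 0.89 = 0.0015141
Normalizing constant Z = 0.0070917 + 0.0026005 + 0.0015141 = 0.011206.
P(source 4 | evidence) ≈ 0.0070917 / 0.011206 ≈ 0.633
P(source 5 | evidence) ≈ 0.0026005 / 0.011206 ≈ 0.232
P(source 6 | evidence) ≈ 0.0015141 / 0.011206 ≈ 0.135
The largest is 0.633, so source 4 is most probable.

source 4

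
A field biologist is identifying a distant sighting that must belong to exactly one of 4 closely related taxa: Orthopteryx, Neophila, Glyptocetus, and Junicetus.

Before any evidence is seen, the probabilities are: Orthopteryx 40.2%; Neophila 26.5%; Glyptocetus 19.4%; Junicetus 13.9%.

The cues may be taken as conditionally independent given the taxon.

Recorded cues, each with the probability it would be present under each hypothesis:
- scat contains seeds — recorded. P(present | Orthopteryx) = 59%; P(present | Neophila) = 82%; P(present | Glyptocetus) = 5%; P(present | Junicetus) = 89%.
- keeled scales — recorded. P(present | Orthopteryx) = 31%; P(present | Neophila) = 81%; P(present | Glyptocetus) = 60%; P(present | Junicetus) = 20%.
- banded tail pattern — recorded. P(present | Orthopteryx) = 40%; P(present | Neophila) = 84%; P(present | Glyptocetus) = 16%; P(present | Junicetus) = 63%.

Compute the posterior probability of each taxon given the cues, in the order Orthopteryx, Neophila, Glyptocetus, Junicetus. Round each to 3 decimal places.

For each hypothesis, the unnormalized posterior weight is prior × product of the cue likelihoods:
  Orthopteryx: 0.402 × 0.59 × 0.31 × 0.40 = 0.02941
  Neophila: 0.265 × 0.82 × 0.81 × 0.84 = 0.14785
  Glyptocetus: 0.194 × 0.05 × 0.60 × 0.16 = 0.0009312
  Junicetus: 0.139 × 0.89 × 0.20 × 0.63 = 0.015587
Normalizing constant Z = 0.02941 + 0.14785 + 0.0009312 + 0.015587 = 0.19378.
P(Orthopteryx | evidence) = 0.02941 / 0.19378 ≈ 0.152
P(Neophila | evidence) = 0.14785 / 0.19378 ≈ 0.763
P(Glyptocetus | evidence) = 0.0009312 / 0.19378 ≈ 0.005
P(Junicetus | evidence) = 0.015587 / 0.19378 ≈ 0.080

0.152, 0.763, 0.005, 0.080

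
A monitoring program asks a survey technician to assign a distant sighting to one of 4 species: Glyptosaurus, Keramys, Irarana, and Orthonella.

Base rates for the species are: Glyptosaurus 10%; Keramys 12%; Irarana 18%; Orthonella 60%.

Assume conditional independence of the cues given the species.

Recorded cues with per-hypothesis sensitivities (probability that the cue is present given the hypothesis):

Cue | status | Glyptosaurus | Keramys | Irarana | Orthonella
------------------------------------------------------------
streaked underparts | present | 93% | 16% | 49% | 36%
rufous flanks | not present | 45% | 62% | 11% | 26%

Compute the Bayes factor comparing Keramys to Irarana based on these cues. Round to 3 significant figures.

The Bayes factor is the ratio of the joint likelihoods of the cue pattern under the two hypotheses (using 1 − P(present | H) for each absent cue).
  Keramys: 0.16 × (1 − 0.62) = 0.0608
  Irarana: 0.49 × (1 − 0.11) = 0.4361
Bayes factor = 0.0608 / 0.4361 ≈ 0.139

0.139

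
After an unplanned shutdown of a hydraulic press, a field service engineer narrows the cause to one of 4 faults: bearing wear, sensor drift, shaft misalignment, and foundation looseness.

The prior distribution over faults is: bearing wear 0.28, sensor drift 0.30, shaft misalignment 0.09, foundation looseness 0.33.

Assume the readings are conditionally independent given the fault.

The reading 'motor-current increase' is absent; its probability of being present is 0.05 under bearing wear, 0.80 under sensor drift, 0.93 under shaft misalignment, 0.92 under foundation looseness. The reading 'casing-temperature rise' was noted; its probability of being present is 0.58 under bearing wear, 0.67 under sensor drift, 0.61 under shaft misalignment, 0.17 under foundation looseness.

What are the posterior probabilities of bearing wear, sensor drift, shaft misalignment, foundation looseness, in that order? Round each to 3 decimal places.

Multiply each prior by the joint likelihood of the reading pattern (using 1 − P(present | H) for each absent reading):
  bearing wear: 0.28 × (1 − 0.05) × 0.58 = 0.15428
  sensor drift: 0.30 × (1 − 0.80) × 0.67 = 0.0402
  shaft misalignment: 0.09 × (1 − 0.93) × 0.61 = 0.003843
  foundation looseness: 0.33 × (1 − 0.92) × 0.17 = 0.004488
Normalizing constant Z = 0.15428 + 0.0402 + 0.003843 + 0.004488 = 0.20281.
P(bearing wear | evidence) = 0.15428 / 0.20281 ≈ 0.761
P(sensor drift | evidence) = 0.0402 / 0.20281 ≈ 0.198
P(shaft misalignment | evidence) = 0.003843 / 0.20281 ≈ 0.019
P(foundation looseness | evidence) = 0.004488 / 0.20281 ≈ 0.022

0.761, 0.198, 0.019, 0.022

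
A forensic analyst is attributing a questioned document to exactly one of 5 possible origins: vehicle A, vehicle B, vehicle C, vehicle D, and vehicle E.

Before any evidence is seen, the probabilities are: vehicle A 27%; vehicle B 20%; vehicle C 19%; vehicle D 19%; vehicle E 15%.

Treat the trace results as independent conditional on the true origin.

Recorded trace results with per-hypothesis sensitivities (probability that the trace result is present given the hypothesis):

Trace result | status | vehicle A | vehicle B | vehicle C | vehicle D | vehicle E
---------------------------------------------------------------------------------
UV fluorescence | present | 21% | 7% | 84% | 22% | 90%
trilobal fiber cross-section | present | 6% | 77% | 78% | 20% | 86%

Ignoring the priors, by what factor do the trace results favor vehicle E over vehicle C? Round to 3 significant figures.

1.18

Take the product of per-trace result likelihoods under each hypothesis, then divide.
  vehicle E: 0.90 × 0.86 = 0.774
  vehicle C: 0.84 × 0.78 = 0.6552
Bayes factor = 0.774 / 0.6552 ≈ 1.18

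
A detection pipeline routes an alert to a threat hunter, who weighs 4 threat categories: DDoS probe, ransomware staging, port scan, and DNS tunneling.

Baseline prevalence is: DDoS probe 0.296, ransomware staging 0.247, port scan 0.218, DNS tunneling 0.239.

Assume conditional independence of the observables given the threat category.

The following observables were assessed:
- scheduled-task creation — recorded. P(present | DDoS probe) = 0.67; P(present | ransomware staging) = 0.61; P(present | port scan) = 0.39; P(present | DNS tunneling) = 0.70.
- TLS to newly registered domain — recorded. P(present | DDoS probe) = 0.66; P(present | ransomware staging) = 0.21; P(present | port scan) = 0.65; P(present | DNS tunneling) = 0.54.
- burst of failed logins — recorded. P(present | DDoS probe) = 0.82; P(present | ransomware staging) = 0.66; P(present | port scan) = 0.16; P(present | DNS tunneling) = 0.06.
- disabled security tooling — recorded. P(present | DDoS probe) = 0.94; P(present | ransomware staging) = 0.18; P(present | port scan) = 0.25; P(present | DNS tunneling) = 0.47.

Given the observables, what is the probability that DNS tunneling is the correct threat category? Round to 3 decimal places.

0.023

Multiply each prior by the joint likelihood of the observable pattern:
  DDoS probe: 0.296 × 0.67 × 0.66 × 0.82 × 0.94 = 0.10089
  ransomware staging: 0.247 × 0.61 × 0.21 × 0.66 × 0.18 = 0.0037589
  port scan: 0.218 × 0.39 × 0.65 × 0.16 × 0.25 = 0.0022105
  DNS tunneling: 0.239 × 0.70 × 0.54 × 0.06 × 0.47 = 0.0025476
Normalizing constant Z = 0.10089 + 0.0037589 + 0.0022105 + 0.0025476 = 0.10941.
P(DNS tunneling | evidence) = 0.0025476 / 0.10941 ≈ 0.023.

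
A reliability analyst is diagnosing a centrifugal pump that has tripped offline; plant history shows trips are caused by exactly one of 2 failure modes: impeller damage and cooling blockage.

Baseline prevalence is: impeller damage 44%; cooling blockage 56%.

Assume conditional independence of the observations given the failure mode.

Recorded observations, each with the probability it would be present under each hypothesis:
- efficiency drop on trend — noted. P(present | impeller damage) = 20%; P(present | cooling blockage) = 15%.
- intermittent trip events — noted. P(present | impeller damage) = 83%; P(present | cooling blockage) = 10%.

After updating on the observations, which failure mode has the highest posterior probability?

By Bayes' rule with conditional independence, the unnormalized weight for each hypothesis is prior × ∏ likelihoods:
  impeller damage: 0.44 × 0.20 × 0.83 = 0.07304
  cooling blockage: 0.56 × 0.15 × 0.10 = 0.0084
Marginal likelihood of the evidence = 0.08144.
P(impeller damage | evidence) ≈ 0.07304 / 0.08144 ≈ 0.897
P(cooling blockage | evidence) ≈ 0.0084 / 0.08144 ≈ 0.103
The largest is 0.897, so impeller damage is most probable.

impeller damage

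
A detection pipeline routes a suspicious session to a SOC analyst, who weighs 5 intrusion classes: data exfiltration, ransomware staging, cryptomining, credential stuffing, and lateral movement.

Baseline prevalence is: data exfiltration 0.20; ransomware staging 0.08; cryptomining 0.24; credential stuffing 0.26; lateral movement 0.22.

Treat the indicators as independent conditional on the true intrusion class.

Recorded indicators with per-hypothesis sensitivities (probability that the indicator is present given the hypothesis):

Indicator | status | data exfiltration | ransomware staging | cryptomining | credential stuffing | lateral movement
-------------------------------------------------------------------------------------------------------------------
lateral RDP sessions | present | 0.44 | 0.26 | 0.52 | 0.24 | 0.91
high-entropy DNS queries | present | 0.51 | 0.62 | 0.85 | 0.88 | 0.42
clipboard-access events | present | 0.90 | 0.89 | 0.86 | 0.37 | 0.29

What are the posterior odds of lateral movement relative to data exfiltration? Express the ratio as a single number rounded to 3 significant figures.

0.604

Unnormalized posterior weight (prior times the indicator likelihoods) for each of the two hypotheses:
  lateral movement: 0.22 × 0.91 × 0.42 × 0.29 = 0.024384
  data exfiltration: 0.20 × 0.44 × 0.51 × 0.90 = 0.040392
Posterior odds = 0.024384 / 0.040392 ≈ 0.604.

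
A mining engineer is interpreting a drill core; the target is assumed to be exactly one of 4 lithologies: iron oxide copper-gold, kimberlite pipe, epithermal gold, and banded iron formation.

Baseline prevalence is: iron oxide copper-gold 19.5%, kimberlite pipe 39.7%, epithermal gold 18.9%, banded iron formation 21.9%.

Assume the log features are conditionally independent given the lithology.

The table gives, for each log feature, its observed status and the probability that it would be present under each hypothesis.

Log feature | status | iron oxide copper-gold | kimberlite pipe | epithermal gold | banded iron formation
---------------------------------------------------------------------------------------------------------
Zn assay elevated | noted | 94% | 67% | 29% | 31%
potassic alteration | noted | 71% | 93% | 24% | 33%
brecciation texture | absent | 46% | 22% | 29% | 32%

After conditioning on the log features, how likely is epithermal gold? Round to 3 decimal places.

Multiply each prior by the joint likelihood of the log feature pattern (using 1 − P(present | H) for each absent log feature):
  iron oxide copper-gold: 0.195 × 0.94 × 0.71 × (1 − 0.46) = 0.070277
  kimberlite pipe: 0.397 × 0.67 × 0.93 × (1 − 0.22) = 0.19295
  epithermal gold: 0.189 × 0.29 × 0.24 × (1 − 0.29) = 0.0093396
  banded iron formation: 0.219 × 0.31 × 0.33 × (1 − 0.32) = 0.015235
The unnormalized weights sum to 0.2878.
P(epithermal gold | evidence) = 0.0093396 / 0.2878 ≈ 0.032.

0.032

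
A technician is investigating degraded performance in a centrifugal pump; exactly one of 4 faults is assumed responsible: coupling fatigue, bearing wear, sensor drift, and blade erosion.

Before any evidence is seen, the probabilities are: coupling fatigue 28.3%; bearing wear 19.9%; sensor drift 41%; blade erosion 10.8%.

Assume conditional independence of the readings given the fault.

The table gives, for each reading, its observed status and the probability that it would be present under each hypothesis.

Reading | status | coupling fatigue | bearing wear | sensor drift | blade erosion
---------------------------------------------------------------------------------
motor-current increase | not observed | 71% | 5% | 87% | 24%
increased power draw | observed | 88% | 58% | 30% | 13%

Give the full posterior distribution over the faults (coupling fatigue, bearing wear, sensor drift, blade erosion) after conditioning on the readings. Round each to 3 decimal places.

By Bayes' rule with conditional independence, the unnormalized weight for each hypothesis is prior × ∏ likelihoods (using 1 − P(present | H) for each absent reading):
  coupling fatigue: 0.283 × (1 − 0.71) × 0.88 = 0.072222
  bearing wear: 0.199 × (1 − 0.05) × 0.58 = 0.10965
  sensor drift: 0.410 × (1 − 0.87) × 0.30 = 0.01599
  blade erosion: 0.108 × (1 − 0.24) × 0.13 = 0.01067
The unnormalized weights sum to 0.20853.
P(coupling fatigue | evidence) = 0.072222 / 0.20853 ≈ 0.346
P(bearing wear | evidence) = 0.10965 / 0.20853 ≈ 0.526
P(sensor drift | evidence) = 0.01599 / 0.20853 ≈ 0.077
P(blade erosion | evidence) = 0.01067 / 0.20853 ≈ 0.051

0.346, 0.526, 0.077, 0.051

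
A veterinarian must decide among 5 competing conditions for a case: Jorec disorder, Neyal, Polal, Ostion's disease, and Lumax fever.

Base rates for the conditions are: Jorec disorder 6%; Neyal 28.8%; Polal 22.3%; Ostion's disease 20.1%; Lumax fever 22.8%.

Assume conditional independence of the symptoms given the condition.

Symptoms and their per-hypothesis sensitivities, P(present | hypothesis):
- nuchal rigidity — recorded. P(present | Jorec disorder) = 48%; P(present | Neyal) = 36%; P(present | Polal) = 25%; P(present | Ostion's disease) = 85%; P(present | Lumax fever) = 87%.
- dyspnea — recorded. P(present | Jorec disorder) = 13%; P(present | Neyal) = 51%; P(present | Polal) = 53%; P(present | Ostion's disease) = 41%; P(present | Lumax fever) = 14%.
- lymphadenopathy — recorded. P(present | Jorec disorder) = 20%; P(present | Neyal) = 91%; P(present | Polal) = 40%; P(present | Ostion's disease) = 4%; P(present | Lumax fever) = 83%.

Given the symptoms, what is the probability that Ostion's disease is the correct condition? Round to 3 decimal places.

0.032

For each hypothesis, the unnormalized posterior weight is prior × product of the symptom likelihoods:
  Jorec disorder: 0.060 × 0.48 × 0.13 × 0.20 = 0.0007488
  Neyal: 0.288 × 0.36 × 0.51 × 0.91 = 0.048118
  Polal: 0.223 × 0.25 × 0.53 × 0.40 = 0.011819
  Ostion's disease: 0.201 × 0.85 × 0.41 × 0.04 = 0.0028019
  Lumax fever: 0.228 × 0.87 × 0.14 × 0.83 = 0.023049
The unnormalized weights sum to 0.086537.
P(Ostion's disease | evidence) = 0.0028019 / 0.086537 ≈ 0.032.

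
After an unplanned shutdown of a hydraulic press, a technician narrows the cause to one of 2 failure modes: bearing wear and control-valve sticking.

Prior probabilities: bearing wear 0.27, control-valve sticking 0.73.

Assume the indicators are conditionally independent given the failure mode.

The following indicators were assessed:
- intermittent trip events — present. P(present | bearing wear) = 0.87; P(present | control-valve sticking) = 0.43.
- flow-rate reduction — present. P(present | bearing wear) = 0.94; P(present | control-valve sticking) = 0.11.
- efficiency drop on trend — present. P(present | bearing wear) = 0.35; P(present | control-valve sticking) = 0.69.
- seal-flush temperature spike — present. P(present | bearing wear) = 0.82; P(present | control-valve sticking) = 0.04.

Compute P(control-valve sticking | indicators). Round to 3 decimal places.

0.015

Multiply each prior by the joint likelihood of the indicator pattern:
  bearing wear: 0.27 × 0.87 × 0.94 × 0.35 × 0.82 = 0.063371
  control-valve sticking: 0.73 × 0.43 × 0.11 × 0.69 × 0.04 = 0.000953
Normalizing constant Z = 0.063371 + 0.000953 = 0.064324.
P(control-valve sticking | evidence) = 0.000953 / 0.064324 ≈ 0.015.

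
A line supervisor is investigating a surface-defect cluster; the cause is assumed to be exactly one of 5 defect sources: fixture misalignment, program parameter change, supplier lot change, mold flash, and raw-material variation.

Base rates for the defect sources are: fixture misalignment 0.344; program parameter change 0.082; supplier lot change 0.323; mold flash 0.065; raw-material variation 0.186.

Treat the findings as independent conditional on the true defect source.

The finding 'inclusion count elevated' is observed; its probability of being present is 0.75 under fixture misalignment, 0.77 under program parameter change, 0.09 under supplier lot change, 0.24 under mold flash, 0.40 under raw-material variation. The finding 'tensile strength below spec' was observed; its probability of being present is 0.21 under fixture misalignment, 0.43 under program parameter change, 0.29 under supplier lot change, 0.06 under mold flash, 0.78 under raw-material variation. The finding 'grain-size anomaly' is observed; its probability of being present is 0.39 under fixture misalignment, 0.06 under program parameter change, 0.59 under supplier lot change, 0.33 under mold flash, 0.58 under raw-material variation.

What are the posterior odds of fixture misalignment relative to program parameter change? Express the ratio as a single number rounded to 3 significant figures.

Posterior odds equal prior odds times the likelihood ratio; only the two competing hypotheses matter.
  fixture misalignment: 0.344 × 0.75 × 0.21 × 0.39 = 0.02113
  program parameter change: 0.082 × 0.77 × 0.43 × 0.06 = 0.001629
Odds(fixture misalignment : program parameter change) = 0.02113 / 0.001629 ≈ 13.0.

13.0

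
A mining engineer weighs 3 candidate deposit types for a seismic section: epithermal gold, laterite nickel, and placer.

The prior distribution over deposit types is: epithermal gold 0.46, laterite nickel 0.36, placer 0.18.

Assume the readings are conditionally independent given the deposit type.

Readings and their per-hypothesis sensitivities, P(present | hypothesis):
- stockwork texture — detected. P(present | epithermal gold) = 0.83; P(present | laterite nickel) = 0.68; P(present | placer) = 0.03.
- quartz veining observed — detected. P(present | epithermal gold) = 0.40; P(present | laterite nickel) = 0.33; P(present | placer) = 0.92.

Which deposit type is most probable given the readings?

For each hypothesis, the unnormalized posterior weight is prior × product of the reading likelihoods:
  epithermal gold: 0.46 × 0.83 × 0.40 = 0.15272
  laterite nickel: 0.36 × 0.68 × 0.33 = 0.080784
  placer: 0.18 × 0.03 × 0.92 = 0.004968
Normalizing constant Z = 0.15272 + 0.080784 + 0.004968 = 0.23847.
P(epithermal gold | evidence) ≈ 0.15272 / 0.23847 ≈ 0.640
P(laterite nickel | evidence) ≈ 0.080784 / 0.23847 ≈ 0.339
P(placer | evidence) ≈ 0.004968 / 0.23847 ≈ 0.021
The largest is 0.640, so epithermal gold is most probable.

epithermal gold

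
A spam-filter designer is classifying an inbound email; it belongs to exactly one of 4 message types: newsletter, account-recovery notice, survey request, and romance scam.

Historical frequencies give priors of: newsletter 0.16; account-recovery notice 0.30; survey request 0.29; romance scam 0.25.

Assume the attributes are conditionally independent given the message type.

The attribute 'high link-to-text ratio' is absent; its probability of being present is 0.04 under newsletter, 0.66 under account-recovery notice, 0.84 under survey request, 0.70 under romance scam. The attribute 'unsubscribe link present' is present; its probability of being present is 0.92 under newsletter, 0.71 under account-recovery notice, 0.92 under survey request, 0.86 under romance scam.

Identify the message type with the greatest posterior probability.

newsletter

For each hypothesis, the unnormalized posterior weight is prior × product of the attribute likelihoods (using 1 − P(present | H) for each absent attribute):
  newsletter: 0.16 × (1 − 0.04) × 0.92 = 0.14131
  account-recovery notice: 0.30 × (1 − 0.66) × 0.71 = 0.07242
  survey request: 0.29 × (1 − 0.84) × 0.92 = 0.042688
  romance scam: 0.25 × (1 − 0.70) × 0.86 = 0.0645
Normalizing constant Z = 0.14131 + 0.07242 + 0.042688 + 0.0645 = 0.32092.
P(newsletter | evidence) ≈ 0.14131 / 0.32092 ≈ 0.440
P(account-recovery notice | evidence) ≈ 0.07242 / 0.32092 ≈ 0.226
P(survey request | evidence) ≈ 0.042688 / 0.32092 ≈ 0.133
P(romance scam | evidence) ≈ 0.0645 / 0.32092 ≈ 0.201
The largest is 0.440, so newsletter is most probable.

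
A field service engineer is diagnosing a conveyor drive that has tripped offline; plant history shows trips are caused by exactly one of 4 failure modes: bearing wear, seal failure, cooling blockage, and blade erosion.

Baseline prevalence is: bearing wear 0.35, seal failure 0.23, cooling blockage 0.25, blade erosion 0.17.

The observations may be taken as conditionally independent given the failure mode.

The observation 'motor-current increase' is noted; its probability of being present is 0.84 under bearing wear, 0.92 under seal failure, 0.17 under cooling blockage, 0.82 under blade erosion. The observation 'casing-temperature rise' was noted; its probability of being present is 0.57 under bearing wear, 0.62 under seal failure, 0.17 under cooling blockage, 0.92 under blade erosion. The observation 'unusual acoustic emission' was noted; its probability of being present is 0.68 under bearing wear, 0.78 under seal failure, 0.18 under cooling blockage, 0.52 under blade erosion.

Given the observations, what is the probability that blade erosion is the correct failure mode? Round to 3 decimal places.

0.235

By Bayes' rule with conditional independence, the unnormalized weight for each hypothesis is prior × ∏ likelihoods:
  bearing wear: 0.35 × 0.84 × 0.57 × 0.68 = 0.11395
  seal failure: 0.23 × 0.92 × 0.62 × 0.78 = 0.10233
  cooling blockage: 0.25 × 0.17 × 0.17 × 0.18 = 0.0013005
  blade erosion: 0.17 × 0.82 × 0.92 × 0.52 = 0.066689
The unnormalized weights sum to 0.28427.
P(blade erosion | evidence) = 0.066689 / 0.28427 ≈ 0.235.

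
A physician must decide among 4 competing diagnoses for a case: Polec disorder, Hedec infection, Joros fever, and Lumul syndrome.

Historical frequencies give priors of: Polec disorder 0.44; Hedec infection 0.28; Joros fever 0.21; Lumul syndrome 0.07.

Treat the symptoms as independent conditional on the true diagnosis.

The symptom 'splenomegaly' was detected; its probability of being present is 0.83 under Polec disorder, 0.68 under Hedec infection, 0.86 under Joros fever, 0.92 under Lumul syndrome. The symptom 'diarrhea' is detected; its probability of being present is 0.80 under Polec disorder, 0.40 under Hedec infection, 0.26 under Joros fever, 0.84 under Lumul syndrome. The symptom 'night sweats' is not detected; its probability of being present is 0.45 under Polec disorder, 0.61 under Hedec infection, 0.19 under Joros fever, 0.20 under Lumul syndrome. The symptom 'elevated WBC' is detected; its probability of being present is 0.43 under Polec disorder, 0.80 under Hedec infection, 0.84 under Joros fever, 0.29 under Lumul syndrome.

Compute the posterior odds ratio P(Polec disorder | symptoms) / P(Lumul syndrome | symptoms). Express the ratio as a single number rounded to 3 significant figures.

5.51

Unnormalized posterior weight (prior times the symptom likelihoods) for each of the two hypotheses (using 1 − P(present | H) for each absent symptom):
  Polec disorder: 0.44 × 0.83 × 0.80 × (1 − 0.45) × 0.43 = 0.069096
  Lumul syndrome: 0.07 × 0.92 × 0.84 × (1 − 0.20) × 0.29 = 0.01255
Odds(Polec disorder : Lumul syndrome) = 0.069096 / 0.01255 ≈ 5.51.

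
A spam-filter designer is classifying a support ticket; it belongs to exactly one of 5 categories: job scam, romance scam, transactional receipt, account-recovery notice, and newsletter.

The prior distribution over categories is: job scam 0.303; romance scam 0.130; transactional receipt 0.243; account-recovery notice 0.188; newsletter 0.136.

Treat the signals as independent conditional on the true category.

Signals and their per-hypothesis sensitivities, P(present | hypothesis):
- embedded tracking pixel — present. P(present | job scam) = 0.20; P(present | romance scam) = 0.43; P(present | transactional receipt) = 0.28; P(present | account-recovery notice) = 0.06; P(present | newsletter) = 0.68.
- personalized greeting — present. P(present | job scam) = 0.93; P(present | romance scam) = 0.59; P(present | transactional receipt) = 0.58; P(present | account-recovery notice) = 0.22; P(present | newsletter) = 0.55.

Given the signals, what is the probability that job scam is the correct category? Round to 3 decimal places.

0.309

For each hypothesis, the unnormalized posterior weight is prior × product of the signal likelihoods:
  job scam: 0.303 × 0.20 × 0.93 = 0.056358
  romance scam: 0.130 × 0.43 × 0.59 = 0.032981
  transactional receipt: 0.243 × 0.28 × 0.58 = 0.039463
  account-recovery notice: 0.188 × 0.06 × 0.22 = 0.0024816
  newsletter: 0.136 × 0.68 × 0.55 = 0.050864
Marginal likelihood of the evidence = 0.18215.
P(job scam | evidence) = 0.056358 / 0.18215 ≈ 0.309.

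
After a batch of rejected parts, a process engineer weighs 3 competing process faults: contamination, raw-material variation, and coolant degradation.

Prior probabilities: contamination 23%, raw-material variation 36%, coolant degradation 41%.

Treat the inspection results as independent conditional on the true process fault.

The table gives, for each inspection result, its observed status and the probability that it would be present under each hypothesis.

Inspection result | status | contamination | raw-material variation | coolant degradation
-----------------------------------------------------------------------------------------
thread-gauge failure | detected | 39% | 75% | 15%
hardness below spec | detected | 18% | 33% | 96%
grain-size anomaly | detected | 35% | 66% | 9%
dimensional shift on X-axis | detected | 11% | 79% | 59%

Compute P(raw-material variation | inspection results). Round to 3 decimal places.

Multiply each prior by the joint likelihood of the inspection result pattern:
  contamination: 0.23 × 0.39 × 0.18 × 0.35 × 0.11 = 0.00062162
  raw-material variation: 0.36 × 0.75 × 0.33 × 0.66 × 0.79 = 0.046457
  coolant degradation: 0.41 × 0.15 × 0.96 × 0.09 × 0.59 = 0.003135
The unnormalized weights sum to 0.050213.
P(raw-material variation | evidence) = 0.046457 / 0.050213 ≈ 0.925.

0.925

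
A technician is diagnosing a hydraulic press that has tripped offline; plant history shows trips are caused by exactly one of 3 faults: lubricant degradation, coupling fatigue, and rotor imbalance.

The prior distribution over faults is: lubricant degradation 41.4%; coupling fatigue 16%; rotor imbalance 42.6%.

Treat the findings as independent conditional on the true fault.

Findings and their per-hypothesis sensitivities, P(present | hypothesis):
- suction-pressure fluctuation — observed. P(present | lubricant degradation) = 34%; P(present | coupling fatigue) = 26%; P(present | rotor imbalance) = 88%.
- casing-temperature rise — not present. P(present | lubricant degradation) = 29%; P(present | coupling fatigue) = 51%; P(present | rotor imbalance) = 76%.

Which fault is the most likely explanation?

lubricant degradation

Multiply each prior by the joint likelihood of the evidence pattern (using 1 − P(present | H) for each absent finding):
  lubricant degradation: 0.414 × 0.34 × (1 − 0.29) = 0.09994
  coupling fatigue: 0.160 × 0.26 × (1 − 0.51) = 0.020384
  rotor imbalance: 0.426 × 0.88 × (1 − 0.76) = 0.089971
Marginal likelihood of the evidence = 0.21029.
P(lubricant degradation | evidence) ≈ 0.09994 / 0.21029 ≈ 0.475
P(coupling fatigue | evidence) ≈ 0.020384 / 0.21029 ≈ 0.097
P(rotor imbalance | evidence) ≈ 0.089971 / 0.21029 ≈ 0.428
The largest is 0.475, so lubricant degradation is most probable.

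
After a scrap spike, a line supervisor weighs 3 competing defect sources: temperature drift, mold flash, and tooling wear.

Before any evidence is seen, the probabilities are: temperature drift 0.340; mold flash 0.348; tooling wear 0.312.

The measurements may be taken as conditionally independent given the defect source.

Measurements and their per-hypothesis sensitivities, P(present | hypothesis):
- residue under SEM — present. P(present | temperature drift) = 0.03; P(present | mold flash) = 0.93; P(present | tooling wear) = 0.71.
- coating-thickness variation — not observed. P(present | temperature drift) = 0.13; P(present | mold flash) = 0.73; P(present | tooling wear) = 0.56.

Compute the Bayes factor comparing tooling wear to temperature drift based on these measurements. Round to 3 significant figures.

12.0

Take the product of per-measurement likelihoods under each hypothesis (using 1 − P(present | H) for each absent measurement), then divide.
  tooling wear: 0.71 × (1 − 0.56) = 0.3124
  temperature drift: 0.03 × (1 − 0.13) = 0.0261
Bayes factor = 0.3124 / 0.0261 ≈ 12.0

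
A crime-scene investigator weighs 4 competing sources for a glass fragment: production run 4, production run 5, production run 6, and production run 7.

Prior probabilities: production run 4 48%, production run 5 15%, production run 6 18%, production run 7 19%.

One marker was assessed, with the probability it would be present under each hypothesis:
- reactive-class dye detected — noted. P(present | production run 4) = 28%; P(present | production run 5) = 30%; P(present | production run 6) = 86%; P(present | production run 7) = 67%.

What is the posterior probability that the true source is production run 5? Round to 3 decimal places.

Multiply each prior by the likelihood of the marker:
  production run 4: 0.48 × 0.28 = 0.1344
  production run 5: 0.15 × 0.30 = 0.045
  production run 6: 0.18 × 0.86 = 0.1548
  production run 7: 0.19 × 0.67 = 0.1273
Normalizing constant Z = 0.1344 + 0.045 + 0.1548 + 0.1273 = 0.4615.
P(production run 5 | evidence) = 0.045 / 0.4615 ≈ 0.098.

0.098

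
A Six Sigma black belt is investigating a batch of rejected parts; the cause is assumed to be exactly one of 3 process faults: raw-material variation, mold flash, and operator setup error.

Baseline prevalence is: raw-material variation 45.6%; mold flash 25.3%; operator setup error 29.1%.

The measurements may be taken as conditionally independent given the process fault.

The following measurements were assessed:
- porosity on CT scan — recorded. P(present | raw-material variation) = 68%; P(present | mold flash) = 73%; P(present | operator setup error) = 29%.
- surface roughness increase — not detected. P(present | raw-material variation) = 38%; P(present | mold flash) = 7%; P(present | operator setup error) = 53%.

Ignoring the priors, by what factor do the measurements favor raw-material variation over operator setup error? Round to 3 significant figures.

3.09

The Bayes factor is the ratio of the joint likelihoods of the measurement pattern under the two hypotheses (using 1 − P(present | H) for each absent measurement).
  raw-material variation: 0.68 × (1 − 0.38) = 0.4216
  operator setup error: 0.29 × (1 − 0.53) = 0.1363
Bayes factor = 0.4216 / 0.1363 ≈ 3.09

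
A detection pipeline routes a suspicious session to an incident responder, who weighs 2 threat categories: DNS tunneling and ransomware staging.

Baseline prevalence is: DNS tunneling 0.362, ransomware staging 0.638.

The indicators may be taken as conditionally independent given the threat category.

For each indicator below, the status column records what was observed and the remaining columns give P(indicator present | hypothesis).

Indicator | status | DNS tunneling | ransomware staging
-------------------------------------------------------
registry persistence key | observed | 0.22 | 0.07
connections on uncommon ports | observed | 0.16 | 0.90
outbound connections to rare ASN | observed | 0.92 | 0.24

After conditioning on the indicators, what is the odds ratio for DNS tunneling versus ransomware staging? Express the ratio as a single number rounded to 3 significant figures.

1.22

Unnormalized posterior weight (prior times the indicator likelihoods) for each of the two hypotheses:
  DNS tunneling: 0.362 × 0.22 × 0.16 × 0.92 = 0.011723
  ransomware staging: 0.638 × 0.07 × 0.90 × 0.24 = 0.0096466
Odds(DNS tunneling : ransomware staging) = 0.011723 / 0.0096466 ≈ 1.22.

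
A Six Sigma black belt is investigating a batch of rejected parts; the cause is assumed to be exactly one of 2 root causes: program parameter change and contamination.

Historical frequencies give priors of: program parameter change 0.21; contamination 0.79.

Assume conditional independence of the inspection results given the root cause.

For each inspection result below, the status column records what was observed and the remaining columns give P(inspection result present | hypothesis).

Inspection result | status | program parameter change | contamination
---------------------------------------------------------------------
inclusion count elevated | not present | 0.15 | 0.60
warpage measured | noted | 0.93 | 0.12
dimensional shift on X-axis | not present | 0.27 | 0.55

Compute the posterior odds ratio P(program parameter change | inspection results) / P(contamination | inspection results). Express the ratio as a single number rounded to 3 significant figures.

The normalizing constant cancels in an odds ratio, so compute prior × likelihood for the two hypotheses only (using 1 − P(present | H) for each absent inspection result):
  program parameter change: 0.21 × (1 − 0.15) × 0.93 × (1 − 0.27) = 0.12118
  contamination: 0.79 × (1 − 0.60) × 0.12 × (1 − 0.55) = 0.017064
Posterior odds = 0.12118 / 0.017064 ≈ 7.10.

7.10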